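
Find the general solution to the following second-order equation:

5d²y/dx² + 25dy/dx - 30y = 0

Characteristic equation: 5r² + 25r - 30 = 0
Divide by 5: r² + 5r - 6 = 0
Roots: r = 1, -6 (distinct real)
General solution: y = C₁e^x + C₂e^(-6x)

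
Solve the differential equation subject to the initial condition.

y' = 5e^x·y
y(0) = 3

General solution: y = Ce^(5e^x)
Applying IC y(0) = 3:
Particular solution: y = 3e^(5(e^x - 1))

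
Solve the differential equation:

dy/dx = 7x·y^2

Separating variables and integrating:
-1/y = 7x^2/2 + C

General solution: y^-1 = (-7/2)x^2 + C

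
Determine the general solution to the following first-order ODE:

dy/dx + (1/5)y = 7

Using integrating factor method:

General solution: y = 35 + Ce^(-x/5)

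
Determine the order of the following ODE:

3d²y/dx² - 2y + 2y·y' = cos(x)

The order is 2 (highest derivative is of order 2).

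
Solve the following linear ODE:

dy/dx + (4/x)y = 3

Using integrating factor method:

General solution: y = (3/5)x + Cx^(-4)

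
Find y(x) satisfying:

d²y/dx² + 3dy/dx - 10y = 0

Characteristic equation: r² + 3r - 10 = 0
Roots: r = 2, -5 (distinct real)
General solution: y = C₁e^(2x) + C₂e^(-5x)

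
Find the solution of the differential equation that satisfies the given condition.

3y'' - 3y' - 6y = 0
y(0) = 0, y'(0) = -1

General solution: y = C₁e^(2x) + C₂e^(-x)
Applying ICs: C₁ = -1/3, C₂ = 1/3
Particular solution: y = -(1/3)e^(2x) + (1/3)e^(-x)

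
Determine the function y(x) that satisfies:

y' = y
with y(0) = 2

General solution: y = Ce^x
Applying IC y(0) = 2:
Particular solution: y = 2e^x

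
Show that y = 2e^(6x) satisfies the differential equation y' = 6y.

Verification:
y = 2e^(6x)
y' = 12e^(6x)
6y = 12e^(6x)
y' = 6y ✓

Yes, it is a solution.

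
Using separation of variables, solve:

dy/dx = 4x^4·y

Separating variables and integrating:
ln|y| = 4x^5/5 + C

General solution: y = Ce^(4x^5/5)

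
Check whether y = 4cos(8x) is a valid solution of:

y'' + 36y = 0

Verification:
y'' = -256cos(8x)
y'' + 36y ≠ 0 (frequency mismatch: got 64 instead of 36)

No, it is not a solution.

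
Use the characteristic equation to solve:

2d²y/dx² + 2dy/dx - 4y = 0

Characteristic equation: 2r² + 2r - 4 = 0
Divide by 2: r² + r - 2 = 0
Roots: r = 1, -2 (distinct real)
General solution: y = C₁e^x + C₂e^(-2x)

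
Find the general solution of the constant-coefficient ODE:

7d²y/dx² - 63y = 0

Characteristic equation: 7r² - 63 = 0
Divide by 7: r² - 9 = 0
Roots: r = 3, -3 (distinct real)
General solution: y = C₁e^(3x) + C₂e^(-3x)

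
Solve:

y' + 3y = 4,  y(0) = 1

General solution: y = 4/3 + Ce^(-3x)
Applying y(0) = 1: C = 1 - 4/3 = -1/3
Particular solution: y = 4/3 - (1/3)e^(-3x)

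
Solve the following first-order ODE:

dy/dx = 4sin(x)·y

Separating variables and integrating:
ln|y| = -4cos(x) + C

General solution: y = Ce^(-4cos(x))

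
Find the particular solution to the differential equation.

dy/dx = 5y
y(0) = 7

General solution: y = Ce^(5x)
Applying IC y(0) = 7:
Particular solution: y = 7e^(5x)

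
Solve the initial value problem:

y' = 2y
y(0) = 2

General solution: y = Ce^(2x)
Applying IC y(0) = 2:
Particular solution: y = 2e^(2x)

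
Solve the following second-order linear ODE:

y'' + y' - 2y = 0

Characteristic equation: r² + r - 2 = 0
Roots: r = 1, -2 (distinct real)
General solution: y = C₁e^x + C₂e^(-2x)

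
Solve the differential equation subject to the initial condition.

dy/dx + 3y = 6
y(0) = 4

General solution: y = 2 + Ce^(-3x)
Applying y(0) = 4: C = 4 - 2 = 2
Particular solution: y = 2 + 2e^(-3x)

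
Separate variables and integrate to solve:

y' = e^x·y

Separating variables and integrating:
ln|y| = e^x + C

General solution: y = Ce^(e^x)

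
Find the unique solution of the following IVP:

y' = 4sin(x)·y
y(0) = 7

General solution: y = Ce^(-4cos(x))
Applying IC y(0) = 7:
Particular solution: y = 7e^(4(1-cos(x)))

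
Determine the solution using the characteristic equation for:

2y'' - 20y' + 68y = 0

Characteristic equation: 2r² - 20r + 68 = 0
Divide by 2: r² - 10r + 34 = 0
Roots: r = 5 ± 3i (complex conjugates)
General solution: y = e^(5x)(C₁cos(3x) + C₂sin(3x))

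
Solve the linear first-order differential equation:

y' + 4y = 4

Using integrating factor method:

General solution: y = 1 + Ce^(-4x)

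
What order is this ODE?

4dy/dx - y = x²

The order is 1 (highest derivative is of order 1).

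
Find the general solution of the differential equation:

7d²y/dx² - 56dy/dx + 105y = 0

Characteristic equation: 7r² - 56r + 105 = 0
Divide by 7: r² - 8r + 15 = 0
Roots: r = 3, 5 (distinct real)
General solution: y = C₁e^(3x) + C₂e^(5x)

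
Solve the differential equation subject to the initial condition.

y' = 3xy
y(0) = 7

General solution: y = Ce^(3x²/2)
Applying IC y(0) = 7:
Particular solution: y = 7e^(3x²/2)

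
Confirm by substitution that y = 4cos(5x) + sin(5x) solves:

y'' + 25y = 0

Verification:
y'' = -100cos(5x) - 25sin(5x)
y'' + 25y = 0 ✓

Yes, it is a solution.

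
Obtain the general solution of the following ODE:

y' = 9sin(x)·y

Separating variables and integrating:
ln|y| = -9cos(x) + C

General solution: y = Ce^(-9cos(x))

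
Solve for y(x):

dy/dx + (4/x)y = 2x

Using integrating factor method:

General solution: y = (1/3)x^2 + Cx^(-4)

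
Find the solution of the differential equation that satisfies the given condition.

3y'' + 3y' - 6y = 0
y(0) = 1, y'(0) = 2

General solution: y = C₁e^x + C₂e^(-2x)
Applying ICs: C₁ = 4/3, C₂ = -1/3
Particular solution: y = (4/3)e^x - (1/3)e^(-2x)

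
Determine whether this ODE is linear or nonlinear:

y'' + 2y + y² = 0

Nonlinear (y² term)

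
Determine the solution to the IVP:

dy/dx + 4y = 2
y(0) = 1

General solution: y = 1/2 + Ce^(-4x)
Applying y(0) = 1: C = 1 - 1/2 = 1/2
Particular solution: y = 1/2 + (1/2)e^(-4x)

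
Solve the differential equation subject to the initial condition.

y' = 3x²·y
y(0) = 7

General solution: y = Ce^(x³)
Applying IC y(0) = 7:
Particular solution: y = 7e^(x³)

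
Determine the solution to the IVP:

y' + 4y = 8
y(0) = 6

General solution: y = 2 + Ce^(-4x)
Applying y(0) = 6: C = 6 - 2 = 4
Particular solution: y = 2 + 4e^(-4x)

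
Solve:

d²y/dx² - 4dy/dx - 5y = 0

Characteristic equation: r² - 4r - 5 = 0
Roots: r = 5, -1 (distinct real)
General solution: y = C₁e^(5x) + C₂e^(-x)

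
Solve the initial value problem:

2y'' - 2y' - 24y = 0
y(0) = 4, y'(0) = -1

General solution: y = C₁e^(4x) + C₂e^(-3x)
Applying ICs: C₁ = 11/7, C₂ = 17/7
Particular solution: y = (11/7)e^(4x) + (17/7)e^(-3x)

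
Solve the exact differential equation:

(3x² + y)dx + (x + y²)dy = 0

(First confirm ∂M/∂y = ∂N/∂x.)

Verify exactness: ∂M/∂y = ∂N/∂x ✓
Find F(x,y) such that ∂F/∂x = M, ∂F/∂y = N
Solution: x³ + xy + y³/3 = C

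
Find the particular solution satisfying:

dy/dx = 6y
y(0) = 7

General solution: y = Ce^(6x)
Applying IC y(0) = 7:
Particular solution: y = 7e^(6x)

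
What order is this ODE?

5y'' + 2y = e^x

The order is 2 (highest derivative is of order 2).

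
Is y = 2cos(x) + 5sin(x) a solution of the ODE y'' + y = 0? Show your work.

Verification:
y'' = -2cos(x) - 5sin(x)
y'' + y = 0 ✓

Yes, it is a solution.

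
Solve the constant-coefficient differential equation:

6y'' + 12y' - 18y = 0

Characteristic equation: 6r² + 12r - 18 = 0
Divide by 6: r² + 2r - 3 = 0
Roots: r = 1, -3 (distinct real)
General solution: y = C₁e^x + C₂e^(-3x)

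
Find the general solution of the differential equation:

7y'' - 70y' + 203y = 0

Characteristic equation: 7r² - 70r + 203 = 0
Divide by 7: r² - 10r + 29 = 0
Roots: r = 5 ± 2i (complex conjugates)
General solution: y = e^(5x)(C₁cos(2x) + C₂sin(2x))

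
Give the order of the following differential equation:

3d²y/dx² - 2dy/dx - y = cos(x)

The order is 2 (highest derivative is of order 2).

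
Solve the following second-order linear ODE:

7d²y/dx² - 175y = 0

Characteristic equation: 7r² - 175 = 0
Divide by 7: r² - 25 = 0
Roots: r = 5, -5 (distinct real)
General solution: y = C₁e^(5x) + C₂e^(-5x)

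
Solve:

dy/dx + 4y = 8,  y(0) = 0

General solution: y = 2 + Ce^(-4x)
Applying y(0) = 0: C = 0 - 2 = -2
Particular solution: y = 2 - 2e^(-4x)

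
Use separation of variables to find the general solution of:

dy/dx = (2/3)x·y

Separating variables and integrating:
ln|y| = x^2/3 + C

General solution: y = Ce^(x^2/3)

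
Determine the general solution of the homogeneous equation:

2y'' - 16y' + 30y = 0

Characteristic equation: 2r² - 16r + 30 = 0
Divide by 2: r² - 8r + 15 = 0
Roots: r = 3, 5 (distinct real)
General solution: y = C₁e^(3x) + C₂e^(5x)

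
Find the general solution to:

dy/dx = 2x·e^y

Separating variables and integrating:
-e^(-y) = x² + C

General solution: y = -ln(C - x²)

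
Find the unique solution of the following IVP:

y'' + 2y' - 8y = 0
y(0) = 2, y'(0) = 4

General solution: y = C₁e^(2x) + C₂e^(-4x)
Applying ICs: C₁ = 2, C₂ = 0
Particular solution: y = 2e^(2x)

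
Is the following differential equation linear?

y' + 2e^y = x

No. Nonlinear (e^y is nonlinear in y)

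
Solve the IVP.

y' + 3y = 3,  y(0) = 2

General solution: y = 1 + Ce^(-3x)
Applying y(0) = 2: C = 2 - 1 = 1
Particular solution: y = 1 + e^(-3x)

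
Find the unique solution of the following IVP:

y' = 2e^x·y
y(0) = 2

General solution: y = Ce^(2e^x)
Applying IC y(0) = 2:
Particular solution: y = 2e^(2(e^x - 1))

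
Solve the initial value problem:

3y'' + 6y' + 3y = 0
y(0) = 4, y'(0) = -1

General solution: y = (C₁ + C₂x)e^(-x)
Repeated root r = -1
Applying ICs: C₁ = 4, C₂ = 3
Particular solution: y = (4 + 3x)e^(-x)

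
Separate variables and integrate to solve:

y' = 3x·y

Separating variables and integrating:
ln|y| = 3x^2/2 + C

General solution: y = Ce^(3x^2/2)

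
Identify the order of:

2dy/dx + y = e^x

The order is 1 (highest derivative is of order 1).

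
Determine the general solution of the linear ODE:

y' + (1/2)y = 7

Using integrating factor method:

General solution: y = 14 + Ce^(-x/2)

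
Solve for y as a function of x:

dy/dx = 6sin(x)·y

Separating variables and integrating:
ln|y| = -6cos(x) + C

General solution: y = Ce^(-6cos(x))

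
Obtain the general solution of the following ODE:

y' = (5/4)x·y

Separating variables and integrating:
ln|y| = 5x^2/8 + C

General solution: y = Ce^(5x^2/8)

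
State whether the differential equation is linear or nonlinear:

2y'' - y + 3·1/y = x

Nonlinear (1/y term)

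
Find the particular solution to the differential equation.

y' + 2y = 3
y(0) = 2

General solution: y = 3/2 + Ce^(-2x)
Applying y(0) = 2: C = 2 - 3/2 = 1/2
Particular solution: y = 3/2 + (1/2)e^(-2x)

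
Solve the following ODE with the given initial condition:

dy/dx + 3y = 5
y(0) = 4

General solution: y = 5/3 + Ce^(-3x)
Applying y(0) = 4: C = 4 - 5/3 = 7/3
Particular solution: y = 5/3 + (7/3)e^(-3x)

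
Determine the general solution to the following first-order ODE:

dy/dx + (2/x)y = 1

Using integrating factor method:

General solution: y = (1/3)x + Cx^(-2)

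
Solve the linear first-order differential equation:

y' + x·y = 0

Using integrating factor method:

General solution: y = Ce^(-x^2/2)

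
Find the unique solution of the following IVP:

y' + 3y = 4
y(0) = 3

General solution: y = 4/3 + Ce^(-3x)
Applying y(0) = 3: C = 3 - 4/3 = 5/3
Particular solution: y = 4/3 + (5/3)e^(-3x)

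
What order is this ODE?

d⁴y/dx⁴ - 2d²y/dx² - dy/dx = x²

The order is 4 (highest derivative is of order 4).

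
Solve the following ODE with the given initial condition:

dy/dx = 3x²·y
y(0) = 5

General solution: y = Ce^(x³)
Applying IC y(0) = 5:
Particular solution: y = 5e^(x³)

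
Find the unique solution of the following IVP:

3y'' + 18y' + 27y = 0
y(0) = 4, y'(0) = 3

General solution: y = (C₁ + C₂x)e^(-3x)
Repeated root r = -3
Applying ICs: C₁ = 4, C₂ = 15
Particular solution: y = (4 + 15x)e^(-3x)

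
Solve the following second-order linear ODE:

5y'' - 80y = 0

Characteristic equation: 5r² - 80 = 0
Divide by 5: r² - 16 = 0
Roots: r = 4, -4 (distinct real)
General solution: y = C₁e^(4x) + C₂e^(-4x)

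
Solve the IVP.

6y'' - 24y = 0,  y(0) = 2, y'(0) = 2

General solution: y = C₁e^(2x) + C₂e^(-2x)
Applying ICs: C₁ = 3/2, C₂ = 1/2
Particular solution: y = (3/2)e^(2x) + (1/2)e^(-2x)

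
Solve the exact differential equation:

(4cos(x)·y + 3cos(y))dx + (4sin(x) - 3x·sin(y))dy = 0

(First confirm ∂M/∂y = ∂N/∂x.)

Verify exactness: ∂M/∂y = ∂N/∂x ✓
Find F(x,y) such that ∂F/∂x = M, ∂F/∂y = N
Solution: 4sin(x)·y + 3x·cos(y) = C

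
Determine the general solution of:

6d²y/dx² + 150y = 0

Characteristic equation: 6r² + 150 = 0
Divide by 6: r² + 25 = 0
Roots: r = ±5i (complex conjugates)
General solution: y = C₁cos(5x) + C₂sin(5x)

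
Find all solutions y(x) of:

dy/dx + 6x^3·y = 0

Using integrating factor method:

General solution: y = Ce^(-3x^4/2)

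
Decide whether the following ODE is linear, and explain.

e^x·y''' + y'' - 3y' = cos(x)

Linear (y and its derivatives appear to the first power only, no products of y terms)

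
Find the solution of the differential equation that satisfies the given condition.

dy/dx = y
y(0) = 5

General solution: y = Ce^x
Applying IC y(0) = 5:
Particular solution: y = 5e^x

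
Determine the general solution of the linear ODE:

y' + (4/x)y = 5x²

Using integrating factor method:

General solution: y = (5/7)x^3 + Cx^(-4)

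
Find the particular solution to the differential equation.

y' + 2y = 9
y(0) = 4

General solution: y = 9/2 + Ce^(-2x)
Applying y(0) = 4: C = 4 - 9/2 = -1/2
Particular solution: y = 9/2 - (1/2)e^(-2x)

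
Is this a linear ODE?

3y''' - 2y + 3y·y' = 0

No. Nonlinear (product y·y')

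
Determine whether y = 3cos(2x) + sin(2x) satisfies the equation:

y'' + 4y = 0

Verification:
y'' = -12cos(2x) - 4sin(2x)
y'' + 4y = 0 ✓

Yes, it is a solution.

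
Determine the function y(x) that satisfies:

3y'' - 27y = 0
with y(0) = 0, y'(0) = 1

General solution: y = C₁e^(3x) + C₂e^(-3x)
Applying ICs: C₁ = 1/6, C₂ = -1/6
Particular solution: y = (1/6)e^(3x) - (1/6)e^(-3x)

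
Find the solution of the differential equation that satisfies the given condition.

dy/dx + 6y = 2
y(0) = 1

General solution: y = 1/3 + Ce^(-6x)
Applying y(0) = 1: C = 1 - 1/3 = 2/3
Particular solution: y = 1/3 + (2/3)e^(-6x)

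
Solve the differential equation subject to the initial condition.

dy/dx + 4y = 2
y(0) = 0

General solution: y = 1/2 + Ce^(-4x)
Applying y(0) = 0: C = 0 - 1/2 = -1/2
Particular solution: y = 1/2 - (1/2)e^(-4x)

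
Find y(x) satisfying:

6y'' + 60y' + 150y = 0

Characteristic equation: 6r² + 60r + 150 = 0
Divide by 6: r² + 10r + 25 = 0
Factored: (r + 5)² = 0
Repeated root: r = -5
General solution: y = (C₁ + C₂x)e^(-5x)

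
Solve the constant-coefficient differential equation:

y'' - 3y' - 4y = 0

Characteristic equation: r² - 3r - 4 = 0
Roots: r = 4, -1 (distinct real)
General solution: y = C₁e^(4x) + C₂e^(-x)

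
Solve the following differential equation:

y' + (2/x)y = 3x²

Using integrating factor method:

General solution: y = (3/5)x^3 + Cx^(-2)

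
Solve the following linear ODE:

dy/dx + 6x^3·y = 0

Using integrating factor method:

General solution: y = Ce^(-3x^4/2)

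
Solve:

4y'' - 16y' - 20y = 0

Characteristic equation: 4r² - 16r - 20 = 0
Divide by 4: r² - 4r - 5 = 0
Roots: r = 5, -1 (distinct real)
General solution: y = C₁e^(5x) + C₂e^(-x)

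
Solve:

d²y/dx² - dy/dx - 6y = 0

Characteristic equation: r² - r - 6 = 0
Roots: r = 3, -2 (distinct real)
General solution: y = C₁e^(3x) + C₂e^(-2x)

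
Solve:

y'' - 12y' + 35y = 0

Characteristic equation: r² - 12r + 35 = 0
Roots: r = 5, 7 (distinct real)
General solution: y = C₁e^(5x) + C₂e^(7x)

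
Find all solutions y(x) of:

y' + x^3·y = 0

Using integrating factor method:

General solution: y = Ce^(-x^4/4)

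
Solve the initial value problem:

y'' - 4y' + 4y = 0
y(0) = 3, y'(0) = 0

General solution: y = (C₁ + C₂x)e^(2x)
Repeated root r = 2
Applying ICs: C₁ = 3, C₂ = -6
Particular solution: y = (3 - 6x)e^(2x)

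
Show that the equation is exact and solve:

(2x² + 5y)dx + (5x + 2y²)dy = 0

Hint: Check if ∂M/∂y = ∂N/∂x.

Verify exactness: ∂M/∂y = ∂N/∂x ✓
Find F(x,y) such that ∂F/∂x = M, ∂F/∂y = N
Solution: 2x³/3 + 5xy + 2y³/3 = C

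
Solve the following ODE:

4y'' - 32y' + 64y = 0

Characteristic equation: 4r² - 32r + 64 = 0
Divide by 4: r² - 8r + 16 = 0
Factored: (r - 4)² = 0
Repeated root: r = 4
General solution: y = (C₁ + C₂x)e^(4x)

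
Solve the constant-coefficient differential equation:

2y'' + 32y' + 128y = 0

Characteristic equation: 2r² + 32r + 128 = 0
Divide by 2: r² + 16r + 64 = 0
Factored: (r + 8)² = 0
Repeated root: r = -8
General solution: y = (C₁ + C₂x)e^(-8x)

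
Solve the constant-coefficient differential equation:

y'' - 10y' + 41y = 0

Characteristic equation: r² - 10r + 41 = 0
Roots: r = 5 ± 4i (complex conjugates)
General solution: y = e^(5x)(C₁cos(4x) + C₂sin(4x))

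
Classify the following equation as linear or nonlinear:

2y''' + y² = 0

Nonlinear (y² term)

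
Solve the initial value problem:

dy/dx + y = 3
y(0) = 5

General solution: y = 3 + Ce^(-x)
Applying y(0) = 5: C = 5 - 3 = 2
Particular solution: y = 3 + 2e^(-x)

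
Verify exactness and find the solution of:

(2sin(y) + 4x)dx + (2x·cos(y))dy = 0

Verify exactness: ∂M/∂y = ∂N/∂x ✓
Find F(x,y) such that ∂F/∂x = M, ∂F/∂y = N
Solution: 2x·sin(y) + 2x² = C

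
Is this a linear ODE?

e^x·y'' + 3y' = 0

Yes. Linear (y and its derivatives appear to the first power only, no products of y terms)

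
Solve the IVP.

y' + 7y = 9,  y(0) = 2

General solution: y = 9/7 + Ce^(-7x)
Applying y(0) = 2: C = 2 - 9/7 = 5/7
Particular solution: y = 9/7 + (5/7)e^(-7x)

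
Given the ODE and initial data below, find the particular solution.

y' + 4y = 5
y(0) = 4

General solution: y = 5/4 + Ce^(-4x)
Applying y(0) = 4: C = 4 - 5/4 = 11/4
Particular solution: y = 5/4 + (11/4)e^(-4x)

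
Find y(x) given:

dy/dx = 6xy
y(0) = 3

General solution: y = Ce^(3x²)
Applying IC y(0) = 3:
Particular solution: y = 3e^(3x²)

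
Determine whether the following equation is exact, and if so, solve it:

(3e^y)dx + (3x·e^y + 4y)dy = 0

Verify exactness: ∂M/∂y = ∂N/∂x ✓
Find F(x,y) such that ∂F/∂x = M, ∂F/∂y = N
Solution: 3x·e^y + 2y² = C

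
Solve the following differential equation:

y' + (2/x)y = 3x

Using integrating factor method:

General solution: y = (3/4)x^2 + Cx^(-2)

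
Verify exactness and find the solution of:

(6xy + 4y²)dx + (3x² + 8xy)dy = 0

Verify exactness: ∂M/∂y = ∂N/∂x ✓
Find F(x,y) such that ∂F/∂x = M, ∂F/∂y = N
Solution: 3x²y + 4xy² = C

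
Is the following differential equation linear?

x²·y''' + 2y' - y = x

Yes. Linear (y and its derivatives appear to the first power only, no products of y terms)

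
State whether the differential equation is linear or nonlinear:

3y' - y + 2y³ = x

Nonlinear (y³ term)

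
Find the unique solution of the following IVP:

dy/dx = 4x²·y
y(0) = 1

General solution: y = Ce^(4x³/3)
Applying IC y(0) = 1:
Particular solution: y = e^(4x³/3)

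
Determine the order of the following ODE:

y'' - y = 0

The order is 2 (highest derivative is of order 2).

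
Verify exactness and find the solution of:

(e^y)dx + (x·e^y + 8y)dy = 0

Verify exactness: ∂M/∂y = ∂N/∂x ✓
Find F(x,y) such that ∂F/∂x = M, ∂F/∂y = N
Solution: x·e^y + 4y² = C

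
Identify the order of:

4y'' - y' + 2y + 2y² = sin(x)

The order is 2 (highest derivative is of order 2).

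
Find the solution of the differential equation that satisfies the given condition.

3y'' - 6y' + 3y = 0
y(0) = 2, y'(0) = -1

General solution: y = (C₁ + C₂x)e^x
Repeated root r = 1
Applying ICs: C₁ = 2, C₂ = -3
Particular solution: y = (2 - 3x)e^x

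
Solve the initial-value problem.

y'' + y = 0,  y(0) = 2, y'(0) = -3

General solution: y = C₁cos(x) + C₂sin(x)
Complex roots r = ±i
Applying ICs: C₁ = 2, C₂ = -3
Particular solution: y = 2cos(x) - 3sin(x)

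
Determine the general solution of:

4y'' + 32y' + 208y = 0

Characteristic equation: 4r² + 32r + 208 = 0
Divide by 4: r² + 8r + 52 = 0
Roots: r = -4 ± 6i (complex conjugates)
General solution: y = e^(-4x)(C₁cos(6x) + C₂sin(6x))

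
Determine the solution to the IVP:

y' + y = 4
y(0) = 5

General solution: y = 4 + Ce^(-x)
Applying y(0) = 5: C = 5 - 4 = 1
Particular solution: y = 4 + e^(-x)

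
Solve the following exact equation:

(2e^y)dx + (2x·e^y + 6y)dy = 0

Verify exactness: ∂M/∂y = ∂N/∂x ✓
Find F(x,y) such that ∂F/∂x = M, ∂F/∂y = N
Solution: 2x·e^y + 3y² = C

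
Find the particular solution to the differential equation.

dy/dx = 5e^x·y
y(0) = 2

General solution: y = Ce^(5e^x)
Applying IC y(0) = 2:
Particular solution: y = 2e^(5(e^x - 1))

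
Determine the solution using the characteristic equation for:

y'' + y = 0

Characteristic equation: r² + 1 = 0
Roots: r = ±i (complex conjugates)
General solution: y = C₁cos(x) + C₂sin(x)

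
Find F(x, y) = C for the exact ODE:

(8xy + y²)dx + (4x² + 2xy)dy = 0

Verify exactness: ∂M/∂y = ∂N/∂x ✓
Find F(x,y) such that ∂F/∂x = M, ∂F/∂y = N
Solution: 4x²y + xy² = C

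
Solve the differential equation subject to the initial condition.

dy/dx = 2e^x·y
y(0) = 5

General solution: y = Ce^(2e^x)
Applying IC y(0) = 5:
Particular solution: y = 5e^(2(e^x - 1))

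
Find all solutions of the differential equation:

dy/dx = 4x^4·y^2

Separating variables and integrating:
-1/y = 4x^5/5 + C

General solution: y^-1 = (-4/5)x^5 + C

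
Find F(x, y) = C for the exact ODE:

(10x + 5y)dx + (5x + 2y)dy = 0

Verify exactness: ∂M/∂y = ∂N/∂x ✓
Find F(x,y) such that ∂F/∂x = M, ∂F/∂y = N
Solution: 5x² + 5xy + y² = C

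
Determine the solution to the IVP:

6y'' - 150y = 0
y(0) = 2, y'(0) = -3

General solution: y = C₁e^(5x) + C₂e^(-5x)
Applying ICs: C₁ = 7/10, C₂ = 13/10
Particular solution: y = (7/10)e^(5x) + (13/10)e^(-5x)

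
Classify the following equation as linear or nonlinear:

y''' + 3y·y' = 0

Nonlinear (product y·y')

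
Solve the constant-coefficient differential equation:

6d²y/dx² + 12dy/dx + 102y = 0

Characteristic equation: 6r² + 12r + 102 = 0
Divide by 6: r² + 2r + 17 = 0
Roots: r = -1 ± 4i (complex conjugates)
General solution: y = e^(-x)(C₁cos(4x) + C₂sin(4x))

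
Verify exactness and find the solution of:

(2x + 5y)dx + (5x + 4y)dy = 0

Verify exactness: ∂M/∂y = ∂N/∂x ✓
Find F(x,y) such that ∂F/∂x = M, ∂F/∂y = N
Solution: x² + 5xy + 2y² = C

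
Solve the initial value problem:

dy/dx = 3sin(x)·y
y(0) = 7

General solution: y = Ce^(-3cos(x))
Applying IC y(0) = 7:
Particular solution: y = 7e^(3(1-cos(x)))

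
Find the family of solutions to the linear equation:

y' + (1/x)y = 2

Using integrating factor method:

General solution: y = x + C/x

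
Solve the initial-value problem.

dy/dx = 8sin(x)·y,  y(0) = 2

General solution: y = Ce^(-8cos(x))
Applying IC y(0) = 2:
Particular solution: y = 2e^(8(1-cos(x)))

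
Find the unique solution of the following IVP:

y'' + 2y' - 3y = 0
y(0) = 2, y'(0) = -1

General solution: y = C₁e^x + C₂e^(-3x)
Applying ICs: C₁ = 5/4, C₂ = 3/4
Particular solution: y = (5/4)e^x + (3/4)e^(-3x)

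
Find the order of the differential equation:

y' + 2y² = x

The order is 1 (highest derivative is of order 1).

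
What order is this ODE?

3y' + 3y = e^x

The order is 1 (highest derivative is of order 1).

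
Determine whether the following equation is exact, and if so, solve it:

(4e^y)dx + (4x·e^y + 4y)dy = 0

Verify exactness: ∂M/∂y = ∂N/∂x ✓
Find F(x,y) such that ∂F/∂x = M, ∂F/∂y = N
Solution: 4x·e^y + 2y² = C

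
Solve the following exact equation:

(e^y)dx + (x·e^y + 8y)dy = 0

Verify exactness: ∂M/∂y = ∂N/∂x ✓
Find F(x,y) such that ∂F/∂x = M, ∂F/∂y = N
Solution: x·e^y + 4y² = C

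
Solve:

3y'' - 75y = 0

Characteristic equation: 3r² - 75 = 0
Divide by 3: r² - 25 = 0
Roots: r = 5, -5 (distinct real)
General solution: y = C₁e^(5x) + C₂e^(-5x)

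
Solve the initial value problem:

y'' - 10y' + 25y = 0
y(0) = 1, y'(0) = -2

General solution: y = (C₁ + C₂x)e^(5x)
Repeated root r = 5
Applying ICs: C₁ = 1, C₂ = -7
Particular solution: y = (1 - 7x)e^(5x)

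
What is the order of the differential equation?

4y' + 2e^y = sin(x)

The order is 1 (highest derivative is of order 1).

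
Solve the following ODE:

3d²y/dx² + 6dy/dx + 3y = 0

Characteristic equation: 3r² + 6r + 3 = 0
Divide by 3: r² + 2r + 1 = 0
Factored: (r + 1)² = 0
Repeated root: r = -1
General solution: y = (C₁ + C₂x)e^(-x)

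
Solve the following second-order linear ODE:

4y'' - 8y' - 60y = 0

Characteristic equation: 4r² - 8r - 60 = 0
Divide by 4: r² - 2r - 15 = 0
Roots: r = 5, -3 (distinct real)
General solution: y = C₁e^(5x) + C₂e^(-3x)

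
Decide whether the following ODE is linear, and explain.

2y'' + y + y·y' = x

Nonlinear (product y·y')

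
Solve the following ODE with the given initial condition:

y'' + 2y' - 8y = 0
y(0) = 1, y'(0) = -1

General solution: y = C₁e^(2x) + C₂e^(-4x)
Applying ICs: C₁ = 1/2, C₂ = 1/2
Particular solution: y = (1/2)e^(2x) + (1/2)e^(-4x)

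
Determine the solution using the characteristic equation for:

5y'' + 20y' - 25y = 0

Characteristic equation: 5r² + 20r - 25 = 0
Divide by 5: r² + 4r - 5 = 0
Roots: r = 1, -5 (distinct real)
General solution: y = C₁e^x + C₂e^(-5x)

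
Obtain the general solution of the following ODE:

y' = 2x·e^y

Separating variables and integrating:
-e^(-y) = x² + C

General solution: y = -ln(C - x²)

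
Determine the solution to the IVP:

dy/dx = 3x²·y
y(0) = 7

General solution: y = Ce^(x³)
Applying IC y(0) = 7:
Particular solution: y = 7e^(x³)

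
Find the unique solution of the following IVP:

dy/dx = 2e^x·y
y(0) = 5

General solution: y = Ce^(2e^x)
Applying IC y(0) = 5:
Particular solution: y = 5e^(2(e^x - 1))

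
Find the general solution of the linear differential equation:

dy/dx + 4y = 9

Using integrating factor method:

General solution: y = 9/4 + Ce^(-4x)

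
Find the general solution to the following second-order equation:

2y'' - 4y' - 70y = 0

Characteristic equation: 2r² - 4r - 70 = 0
Divide by 2: r² - 2r - 35 = 0
Roots: r = 7, -5 (distinct real)
General solution: y = C₁e^(7x) + C₂e^(-5x)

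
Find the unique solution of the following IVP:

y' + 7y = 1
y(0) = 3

General solution: y = 1/7 + Ce^(-7x)
Applying y(0) = 3: C = 3 - 1/7 = 20/7
Particular solution: y = 1/7 + (20/7)e^(-7x)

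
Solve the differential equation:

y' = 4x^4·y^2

Separating variables and integrating:
-1/y = 4x^5/5 + C

General solution: y^-1 = (-4/5)x^5 + C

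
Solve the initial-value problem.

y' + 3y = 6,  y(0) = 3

General solution: y = 2 + Ce^(-3x)
Applying y(0) = 3: C = 3 - 2 = 1
Particular solution: y = 2 + e^(-3x)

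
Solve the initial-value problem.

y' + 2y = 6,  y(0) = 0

General solution: y = 3 + Ce^(-2x)
Applying y(0) = 0: C = 0 - 3 = -3
Particular solution: y = 3 - 3e^(-2x)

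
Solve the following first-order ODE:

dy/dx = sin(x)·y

Separating variables and integrating:
ln|y| = -cos(x) + C

General solution: y = Ce^(-cos(x))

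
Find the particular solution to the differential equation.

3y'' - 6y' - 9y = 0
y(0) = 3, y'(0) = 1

General solution: y = C₁e^(3x) + C₂e^(-x)
Applying ICs: C₁ = 1, C₂ = 2
Particular solution: y = e^(3x) + 2e^(-x)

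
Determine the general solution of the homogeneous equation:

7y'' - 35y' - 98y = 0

Characteristic equation: 7r² - 35r - 98 = 0
Divide by 7: r² - 5r - 14 = 0
Roots: r = 7, -2 (distinct real)
General solution: y = C₁e^(7x) + C₂e^(-2x)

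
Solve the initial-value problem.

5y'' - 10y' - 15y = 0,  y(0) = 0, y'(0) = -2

General solution: y = C₁e^(3x) + C₂e^(-x)
Applying ICs: C₁ = -1/2, C₂ = 1/2
Particular solution: y = -(1/2)e^(3x) + (1/2)e^(-x)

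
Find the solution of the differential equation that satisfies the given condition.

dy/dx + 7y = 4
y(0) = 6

General solution: y = 4/7 + Ce^(-7x)
Applying y(0) = 6: C = 6 - 4/7 = 38/7
Particular solution: y = 4/7 + (38/7)e^(-7x)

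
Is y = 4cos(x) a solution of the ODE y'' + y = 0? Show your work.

Verification:
y'' = -4cos(x)
y'' + y = 0 ✓

Yes, it is a solution.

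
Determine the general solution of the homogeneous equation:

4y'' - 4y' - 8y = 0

Characteristic equation: 4r² - 4r - 8 = 0
Divide by 4: r² - r - 2 = 0
Roots: r = 2, -1 (distinct real)
General solution: y = C₁e^(2x) + C₂e^(-x)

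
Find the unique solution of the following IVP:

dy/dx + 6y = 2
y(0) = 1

General solution: y = 1/3 + Ce^(-6x)
Applying y(0) = 1: C = 1 - 1/3 = 2/3
Particular solution: y = 1/3 + (2/3)e^(-6x)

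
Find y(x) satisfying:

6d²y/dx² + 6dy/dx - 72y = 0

Characteristic equation: 6r² + 6r - 72 = 0
Divide by 6: r² + r - 12 = 0
Roots: r = 3, -4 (distinct real)
General solution: y = C₁e^(3x) + C₂e^(-4x)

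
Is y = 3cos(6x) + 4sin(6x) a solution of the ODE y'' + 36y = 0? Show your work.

Verification:
y'' = -108cos(6x) - 144sin(6x)
y'' + 36y = 0 ✓

Yes, it is a solution.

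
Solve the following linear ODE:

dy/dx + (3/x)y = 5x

Using integrating factor method:

General solution: y = x^2 + Cx^(-3)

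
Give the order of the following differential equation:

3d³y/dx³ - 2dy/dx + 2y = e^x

The order is 3 (highest derivative is of order 3).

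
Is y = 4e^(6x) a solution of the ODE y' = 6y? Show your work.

Verification:
y = 4e^(6x)
y' = 24e^(6x)
6y = 24e^(6x)
y' = 6y ✓

Yes, it is a solution.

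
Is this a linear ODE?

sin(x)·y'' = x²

Yes. Linear (y and its derivatives appear to the first power only, no products of y terms)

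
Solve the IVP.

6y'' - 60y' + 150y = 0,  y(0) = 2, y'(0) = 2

General solution: y = (C₁ + C₂x)e^(5x)
Repeated root r = 5
Applying ICs: C₁ = 2, C₂ = -8
Particular solution: y = (2 - 8x)e^(5x)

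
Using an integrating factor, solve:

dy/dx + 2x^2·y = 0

Using integrating factor method:

General solution: y = Ce^(-2x^3/3)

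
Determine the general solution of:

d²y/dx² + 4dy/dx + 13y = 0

Characteristic equation: r² + 4r + 13 = 0
Roots: r = -2 ± 3i (complex conjugates)
General solution: y = e^(-2x)(C₁cos(3x) + C₂sin(3x))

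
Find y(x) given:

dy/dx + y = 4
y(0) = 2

General solution: y = 4 + Ce^(-x)
Applying y(0) = 2: C = 2 - 4 = -2
Particular solution: y = 4 - 2e^(-x)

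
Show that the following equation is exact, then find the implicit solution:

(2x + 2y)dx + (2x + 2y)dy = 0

Verify exactness: ∂M/∂y = ∂N/∂x ✓
Find F(x,y) such that ∂F/∂x = M, ∂F/∂y = N
Solution: x² + 2xy + y² = C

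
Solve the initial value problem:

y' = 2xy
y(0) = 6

General solution: y = Ce^(x²)
Applying IC y(0) = 6:
Particular solution: y = 6e^(x²)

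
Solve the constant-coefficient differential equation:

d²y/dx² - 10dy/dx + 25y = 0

Characteristic equation: r² - 10r + 25 = 0
Factored: (r - 5)² = 0
Repeated root: r = 5
General solution: y = (C₁ + C₂x)e^(5x)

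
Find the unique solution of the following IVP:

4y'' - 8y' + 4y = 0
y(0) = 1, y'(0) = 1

General solution: y = (C₁ + C₂x)e^x
Repeated root r = 1
Applying ICs: C₁ = 1, C₂ = 0
Particular solution: y = e^x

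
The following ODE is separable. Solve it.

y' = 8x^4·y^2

Separating variables and integrating:
-1/y = 8x^5/5 + C

General solution: y^-1 = (-8/5)x^5 + C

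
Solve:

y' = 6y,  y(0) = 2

General solution: y = Ce^(6x)
Applying IC y(0) = 2:
Particular solution: y = 2e^(6x)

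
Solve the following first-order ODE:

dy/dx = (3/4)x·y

Separating variables and integrating:
ln|y| = 3x^2/8 + C

General solution: y = Ce^(3x^2/8)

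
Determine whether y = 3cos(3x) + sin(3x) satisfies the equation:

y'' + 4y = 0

Verification:
y'' = -27cos(3x) - 9sin(3x)
y'' + 4y ≠ 0 (frequency mismatch: got 9 instead of 4)

No, it is not a solution.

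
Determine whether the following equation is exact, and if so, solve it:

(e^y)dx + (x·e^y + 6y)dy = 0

Verify exactness: ∂M/∂y = ∂N/∂x ✓
Find F(x,y) such that ∂F/∂x = M, ∂F/∂y = N
Solution: x·e^y + 3y² = C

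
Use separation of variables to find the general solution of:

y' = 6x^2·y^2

Separating variables and integrating:
-1/y = 2x^3 + C

General solution: y^-1 = -2x^3 + C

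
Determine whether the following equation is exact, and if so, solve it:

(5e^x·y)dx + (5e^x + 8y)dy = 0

Verify exactness: ∂M/∂y = ∂N/∂x ✓
Find F(x,y) such that ∂F/∂x = M, ∂F/∂y = N
Solution: 5e^x·y + 4y² = C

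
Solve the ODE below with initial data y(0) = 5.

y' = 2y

General solution: y = Ce^(2x)
Applying IC y(0) = 5:
Particular solution: y = 5e^(2x)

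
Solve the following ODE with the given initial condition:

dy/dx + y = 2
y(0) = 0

General solution: y = 2 + Ce^(-x)
Applying y(0) = 0: C = 0 - 2 = -2
Particular solution: y = 2 - 2e^(-x)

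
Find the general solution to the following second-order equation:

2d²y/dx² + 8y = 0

Characteristic equation: 2r² + 8 = 0
Divide by 2: r² + 4 = 0
Roots: r = ±2i (complex conjugates)
General solution: y = C₁cos(2x) + C₂sin(2x)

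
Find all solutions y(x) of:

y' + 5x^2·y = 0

Using integrating factor method:

General solution: y = Ce^(-5x^3/3)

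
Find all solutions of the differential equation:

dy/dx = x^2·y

Separating variables and integrating:
ln|y| = x^3/3 + C

General solution: y = Ce^(x^3/3)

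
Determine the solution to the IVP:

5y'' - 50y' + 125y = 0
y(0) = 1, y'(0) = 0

General solution: y = (C₁ + C₂x)e^(5x)
Repeated root r = 5
Applying ICs: C₁ = 1, C₂ = -5
Particular solution: y = (1 - 5x)e^(5x)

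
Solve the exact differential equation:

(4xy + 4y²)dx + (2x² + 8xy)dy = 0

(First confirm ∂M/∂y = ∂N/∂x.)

Verify exactness: ∂M/∂y = ∂N/∂x ✓
Find F(x,y) such that ∂F/∂x = M, ∂F/∂y = N
Solution: 2x²y + 4xy² = C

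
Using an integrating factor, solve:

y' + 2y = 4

Using integrating factor method:

General solution: y = 2 + Ce^(-2x)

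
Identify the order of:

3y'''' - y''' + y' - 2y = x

The order is 4 (highest derivative is of order 4).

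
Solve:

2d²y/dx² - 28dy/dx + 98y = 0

Characteristic equation: 2r² - 28r + 98 = 0
Divide by 2: r² - 14r + 49 = 0
Factored: (r - 7)² = 0
Repeated root: r = 7
General solution: y = (C₁ + C₂x)e^(7x)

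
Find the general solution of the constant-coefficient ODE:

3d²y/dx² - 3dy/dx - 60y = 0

Characteristic equation: 3r² - 3r - 60 = 0
Divide by 3: r² - r - 20 = 0
Roots: r = 5, -4 (distinct real)
General solution: y = C₁e^(5x) + C₂e^(-4x)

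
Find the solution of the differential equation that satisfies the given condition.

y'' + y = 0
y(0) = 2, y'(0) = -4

General solution: y = C₁cos(x) + C₂sin(x)
Complex roots r = ±i
Applying ICs: C₁ = 2, C₂ = -4
Particular solution: y = 2cos(x) - 4sin(x)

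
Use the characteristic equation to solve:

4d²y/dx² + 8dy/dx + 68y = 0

Characteristic equation: 4r² + 8r + 68 = 0
Divide by 4: r² + 2r + 17 = 0
Roots: r = -1 ± 4i (complex conjugates)
General solution: y = e^(-x)(C₁cos(4x) + C₂sin(4x))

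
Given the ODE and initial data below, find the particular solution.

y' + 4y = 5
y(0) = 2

General solution: y = 5/4 + Ce^(-4x)
Applying y(0) = 2: C = 2 - 5/4 = 3/4
Particular solution: y = 5/4 + (3/4)e^(-4x)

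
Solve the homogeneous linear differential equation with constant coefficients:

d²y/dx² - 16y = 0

Characteristic equation: r² - 16 = 0
Roots: r = 4, -4 (distinct real)
General solution: y = C₁e^(4x) + C₂e^(-4x)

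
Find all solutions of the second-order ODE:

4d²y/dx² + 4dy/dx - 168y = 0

Characteristic equation: 4r² + 4r - 168 = 0
Divide by 4: r² + r - 42 = 0
Roots: r = 6, -7 (distinct real)
General solution: y = C₁e^(6x) + C₂e^(-7x)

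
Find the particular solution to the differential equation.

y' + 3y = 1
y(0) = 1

General solution: y = 1/3 + Ce^(-3x)
Applying y(0) = 1: C = 1 - 1/3 = 2/3
Particular solution: y = 1/3 + (2/3)e^(-3x)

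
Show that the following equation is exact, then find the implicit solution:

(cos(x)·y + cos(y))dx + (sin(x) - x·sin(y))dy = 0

Verify exactness: ∂M/∂y = ∂N/∂x ✓
Find F(x,y) such that ∂F/∂x = M, ∂F/∂y = N
Solution: sin(x)·y + x·cos(y) = C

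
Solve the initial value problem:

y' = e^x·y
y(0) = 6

General solution: y = Ce^(e^x)
Applying IC y(0) = 6:
Particular solution: y = 6e^(e^x - 1)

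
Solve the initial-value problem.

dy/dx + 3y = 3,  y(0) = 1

General solution: y = 1 + Ce^(-3x)
Applying y(0) = 1: C = 1 - 1 = 0
Particular solution: y = 1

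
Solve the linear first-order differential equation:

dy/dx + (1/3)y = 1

Using integrating factor method:

General solution: y = 3 + Ce^(-x/3)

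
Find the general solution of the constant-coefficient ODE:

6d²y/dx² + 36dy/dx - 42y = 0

Characteristic equation: 6r² + 36r - 42 = 0
Divide by 6: r² + 6r - 7 = 0
Roots: r = 1, -7 (distinct real)
General solution: y = C₁e^x + C₂e^(-7x)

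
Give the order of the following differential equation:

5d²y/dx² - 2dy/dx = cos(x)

The order is 2 (highest derivative is of order 2).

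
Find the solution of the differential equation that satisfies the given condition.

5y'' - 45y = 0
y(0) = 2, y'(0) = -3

General solution: y = C₁e^(3x) + C₂e^(-3x)
Applying ICs: C₁ = 1/2, C₂ = 3/2
Particular solution: y = (1/2)e^(3x) + (3/2)e^(-3x)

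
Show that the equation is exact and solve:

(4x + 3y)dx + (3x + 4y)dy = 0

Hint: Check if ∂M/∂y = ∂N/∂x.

Verify exactness: ∂M/∂y = ∂N/∂x ✓
Find F(x,y) such that ∂F/∂x = M, ∂F/∂y = N
Solution: 2x² + 3xy + 2y² = C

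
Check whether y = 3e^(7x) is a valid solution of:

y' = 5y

Verification:
y = 3e^(7x)
y' = 21e^(7x)
But 5y = 15e^(7x)
y' ≠ 5y — the derivative does not match

No, it is not a solution.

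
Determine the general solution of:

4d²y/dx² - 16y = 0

Characteristic equation: 4r² - 16 = 0
Divide by 4: r² - 4 = 0
Roots: r = 2, -2 (distinct real)
General solution: y = C₁e^(2x) + C₂e^(-2x)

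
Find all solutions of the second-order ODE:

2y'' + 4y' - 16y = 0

Characteristic equation: 2r² + 4r - 16 = 0
Divide by 2: r² + 2r - 8 = 0
Roots: r = 2, -4 (distinct real)
General solution: y = C₁e^(2x) + C₂e^(-4x)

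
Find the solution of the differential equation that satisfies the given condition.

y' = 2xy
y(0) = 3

General solution: y = Ce^(x²)
Applying IC y(0) = 3:
Particular solution: y = 3e^(x²)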